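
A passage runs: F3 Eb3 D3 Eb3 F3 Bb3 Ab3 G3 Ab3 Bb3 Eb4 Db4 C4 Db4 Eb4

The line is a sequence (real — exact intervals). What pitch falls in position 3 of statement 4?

F4

Grouping in 5s, the 3rd note of each cell is D3, G3, C4.
Each moves up a 4th; the next is F4.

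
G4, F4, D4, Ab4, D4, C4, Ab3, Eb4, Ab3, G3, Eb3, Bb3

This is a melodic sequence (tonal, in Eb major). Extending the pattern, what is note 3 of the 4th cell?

Bb2

The unit is 4 notes. Position-3 pitches of the 3 shown cells: D4, Ab3, Eb3.
From Eb3, down a 4th gives Bb2.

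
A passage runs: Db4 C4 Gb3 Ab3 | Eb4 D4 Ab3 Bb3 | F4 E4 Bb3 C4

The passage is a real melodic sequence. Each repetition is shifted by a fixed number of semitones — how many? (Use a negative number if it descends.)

2

With a 4-note motive the entries are Db4, Eb4, F4, each up a 2nd from the previous.
Db4 to Eb4 spans +2 semitones.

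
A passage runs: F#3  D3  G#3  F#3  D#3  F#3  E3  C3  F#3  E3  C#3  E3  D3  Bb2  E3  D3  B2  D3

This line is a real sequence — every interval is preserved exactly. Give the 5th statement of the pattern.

With a 6-note motive the entries are F#3, E3, D3, each down a 2nd from the previous.
Extending down a 2nd: C3 → Bb2.
Statement 5 starts on Bb2 and keeps the same exact contour: Bb2 Gb2 C3 Bb2 G2 Bb2.

Bb2 Gb2 C3 Bb2 G2 Bb2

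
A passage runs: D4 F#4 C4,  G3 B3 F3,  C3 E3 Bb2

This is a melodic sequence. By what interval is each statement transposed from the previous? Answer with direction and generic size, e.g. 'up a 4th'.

down a 5th

With a 3-note motive the entries are D4, G3, C3, each down a 5th from the previous.
D4 to G3 is down a 5th.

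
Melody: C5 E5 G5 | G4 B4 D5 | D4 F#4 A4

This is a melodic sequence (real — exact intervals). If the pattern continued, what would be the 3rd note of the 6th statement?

The unit is 3 notes. Position-3 pitches of the 3 shown cells: G5, D5, A4.
Extending down a 4th: E4 → B3 → F#3.

F#3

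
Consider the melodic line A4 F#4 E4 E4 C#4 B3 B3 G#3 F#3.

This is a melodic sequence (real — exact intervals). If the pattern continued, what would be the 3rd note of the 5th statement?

The unit is 3 notes. Position-3 pitches of the 3 shown cells: E4, B3, F#3.
Extending down a 4th: C#3 → G#2.

G#2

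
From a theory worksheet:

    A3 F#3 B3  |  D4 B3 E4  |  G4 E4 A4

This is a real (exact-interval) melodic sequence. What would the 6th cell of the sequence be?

Bb5 G5 C6

Taking 3-note groups, the heads are A3, D4, G4: the pattern moves up a 4th.
Continuing the starts: C5 → F5 → Bb5.
From Bb5 the exact shape gives Bb5 G5 C6.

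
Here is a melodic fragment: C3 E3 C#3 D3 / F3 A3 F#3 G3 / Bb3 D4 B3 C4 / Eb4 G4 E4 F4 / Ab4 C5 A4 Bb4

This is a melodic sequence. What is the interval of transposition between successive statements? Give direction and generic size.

up a 4th

Unit = 4 notes; the statements start on C3, F3, Bb3, Eb4, Ab4, moving up a 4th each time.
C3 to F3 is up a 4th.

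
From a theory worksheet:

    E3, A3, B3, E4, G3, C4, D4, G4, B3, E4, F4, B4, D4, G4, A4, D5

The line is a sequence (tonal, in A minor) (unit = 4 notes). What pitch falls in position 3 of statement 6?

E5

Grouping in 4s, the 3rd note of each cell is B3, D4, F4, A4.
Carrying that up a 3rd forward: C5 → E5.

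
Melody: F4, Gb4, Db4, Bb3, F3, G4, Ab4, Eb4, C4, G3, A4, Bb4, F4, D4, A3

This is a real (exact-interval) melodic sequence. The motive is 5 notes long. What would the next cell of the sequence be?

B4 C5 G4 E4 B3

Taking 5-note groups, the heads are F4, G4, A4: the pattern moves up a 2nd.
Statement 4 starts on B4 and keeps the same exact contour: B4 C5 G4 E4 B3.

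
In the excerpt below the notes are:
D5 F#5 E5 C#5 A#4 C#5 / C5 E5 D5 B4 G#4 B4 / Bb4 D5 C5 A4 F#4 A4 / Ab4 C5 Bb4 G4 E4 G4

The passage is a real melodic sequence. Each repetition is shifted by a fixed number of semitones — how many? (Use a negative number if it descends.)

-2

Unit = 6 notes; the statements start on D5, C5, Bb4, Ab4, moving down a 2nd each time.
D5→C5 is 72 − 74 = -2 semitones.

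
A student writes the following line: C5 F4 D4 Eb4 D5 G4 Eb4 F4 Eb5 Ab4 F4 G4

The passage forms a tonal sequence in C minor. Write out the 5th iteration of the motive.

Taking 4-note groups, the heads are C5, D5, Eb5: the pattern moves up a 2nd.
Extending up a 2nd: F5 → G5.
Statement 5 starts on G5 and keeps the same diatonic contour: G5 C5 Ab4 Bb4.

G5 C5 Ab4 Bb4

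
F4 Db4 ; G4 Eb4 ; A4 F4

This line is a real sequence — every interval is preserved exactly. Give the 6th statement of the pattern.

D#5 B4

With a 2-note motive the entries are F4, G4, A4, each up a 2nd from the previous.
Extending up a 2nd: B4 → C#5 → D#5.
Statement 6 starts on D#5 and keeps the same exact contour: D#5 B4.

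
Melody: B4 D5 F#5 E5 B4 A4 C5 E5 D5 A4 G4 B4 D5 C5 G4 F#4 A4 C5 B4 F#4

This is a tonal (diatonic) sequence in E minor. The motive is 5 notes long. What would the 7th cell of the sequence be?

C4 E4 G4 F#4 C4

The 5-note cells begin on B4, A4, G4, F#4 — each down a 2nd from the last.
Extending down a 2nd: E4 → D4 → C4.
So cell 7 is C4 E4 G4 F#4 C4.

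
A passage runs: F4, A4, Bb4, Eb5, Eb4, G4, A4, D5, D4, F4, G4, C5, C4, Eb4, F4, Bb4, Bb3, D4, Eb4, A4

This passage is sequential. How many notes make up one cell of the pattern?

There are 20 notes; a 4-note unit gives 5 cells:
F4 A4 Bb4 Eb5 | Eb4 G4 A4 D5 | D4 F4 G4 C5 | C4 Eb4 F4 Bb4 | Bb3 D4 Eb4 A4
Every group is a transposition down a 2nd of the one before; no shorter unit works.

4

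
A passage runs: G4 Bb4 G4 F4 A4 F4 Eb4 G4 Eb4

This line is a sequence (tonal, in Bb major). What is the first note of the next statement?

Unit = 3 notes; the statements start on G4, F4, Eb4, moving down a 2nd each time.
The next head, down a 2nd from Eb4, is D4.

D4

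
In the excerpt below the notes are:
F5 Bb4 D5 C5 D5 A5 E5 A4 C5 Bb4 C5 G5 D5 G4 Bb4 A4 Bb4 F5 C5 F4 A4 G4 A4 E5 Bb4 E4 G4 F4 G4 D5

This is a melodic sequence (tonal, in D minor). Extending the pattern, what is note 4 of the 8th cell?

C4

Grouping in 6s, the 4th note of each cell is C5, Bb4, A4, G4, F4.
Each moves down a 2nd. Continuing: E4 → D4 → C4.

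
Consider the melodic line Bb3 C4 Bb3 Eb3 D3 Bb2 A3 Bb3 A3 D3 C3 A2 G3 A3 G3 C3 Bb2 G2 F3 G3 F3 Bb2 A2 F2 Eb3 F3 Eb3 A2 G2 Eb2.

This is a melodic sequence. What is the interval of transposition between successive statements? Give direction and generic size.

With a 6-note motive the entries are Bb3, A3, G3, F3, Eb3, each down a 2nd from the previous.
From Bb3 to A3: down a 2nd.

down a 2nd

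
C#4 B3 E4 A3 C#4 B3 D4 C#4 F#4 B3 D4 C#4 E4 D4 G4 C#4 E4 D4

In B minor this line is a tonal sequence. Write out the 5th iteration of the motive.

G4 F#4 B4 E4 G4 F#4

With a 6-note motive the entries are C#4, D4, E4, each up a 2nd from the previous.
Extending up a 2nd: F#4 → G4.
Statement 5 starts on G4 and keeps the same diatonic contour: G4 F#4 B4 E4 G4 F#4.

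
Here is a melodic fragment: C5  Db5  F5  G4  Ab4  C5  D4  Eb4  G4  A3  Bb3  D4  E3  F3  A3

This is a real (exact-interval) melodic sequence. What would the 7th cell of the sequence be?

Unit = 3 notes; the statements start on C5, G4, D4, A3, E3, moving down a 4th each time.
Extending down a 4th: B2 → F#2.
So cell 7 is F#2 G2 B2.

F#2 G2 B2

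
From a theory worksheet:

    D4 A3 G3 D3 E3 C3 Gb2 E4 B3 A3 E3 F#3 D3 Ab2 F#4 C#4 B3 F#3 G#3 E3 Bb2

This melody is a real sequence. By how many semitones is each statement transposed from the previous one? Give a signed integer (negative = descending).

2

Taking 7-note groups, the heads are D4, E4, F#4: the pattern moves up a 2nd.
Counting half-steps from D4 to E4: 2.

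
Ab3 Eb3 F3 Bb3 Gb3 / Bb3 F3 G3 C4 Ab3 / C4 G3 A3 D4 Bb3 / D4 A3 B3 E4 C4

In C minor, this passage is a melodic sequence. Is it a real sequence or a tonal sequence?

Each cell has the same semitone pattern (-5, 2, 5, -4) — intervals are preserved exactly.
And Gb3 lies outside C minor, so the sequence is real rather than tonal.

real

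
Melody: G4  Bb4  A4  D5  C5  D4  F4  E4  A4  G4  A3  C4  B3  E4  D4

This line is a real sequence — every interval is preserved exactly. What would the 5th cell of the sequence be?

B2 D3 C#3 F#3 E3

Unit = 5 notes; the statements start on G4, D4, A3, moving down a 4th each time.
Continuing the starts: E3 → B2.
Statement 5 starts on B2 and keeps the same exact contour: B2 D3 C#3 F#3 E3.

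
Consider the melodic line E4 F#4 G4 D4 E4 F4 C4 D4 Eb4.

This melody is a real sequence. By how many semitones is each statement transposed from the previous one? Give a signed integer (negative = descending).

-2

With a 3-note motive the entries are E4, D4, C4, each down a 2nd from the previous.
E4 to D4 spans -2 semitones.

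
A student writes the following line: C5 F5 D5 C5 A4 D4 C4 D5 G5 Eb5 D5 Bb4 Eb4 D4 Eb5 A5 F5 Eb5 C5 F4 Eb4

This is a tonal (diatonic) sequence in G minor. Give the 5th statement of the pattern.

The 7-note cells begin on C5, D5, Eb5 — each up a 2nd from the last.
Extending up a 2nd: F5 → G5.
So cell 5 is G5 C6 A5 G5 Eb5 A4 G4.

G5 C6 A5 G5 Eb5 A4 G4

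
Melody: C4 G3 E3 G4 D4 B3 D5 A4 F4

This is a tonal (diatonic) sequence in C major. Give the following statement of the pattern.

Unit = 3 notes; the statements start on C4, G4, D5, moving up a 5th each time.
From A5 the diatonic shape gives A5 E5 C5.

A5 E5 C5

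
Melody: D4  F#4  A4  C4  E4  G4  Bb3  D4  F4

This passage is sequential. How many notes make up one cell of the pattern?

3

9 notes total. Splitting into 3 groups of 3:
D4 F#4 A4 | C4 E4 G4 | Bb3 D4 F4
Each cell is the previous one down a 2nd — so the unit is 3 notes.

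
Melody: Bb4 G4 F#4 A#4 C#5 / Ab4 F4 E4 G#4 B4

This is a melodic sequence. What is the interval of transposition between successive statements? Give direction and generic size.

The 5-note cells begin on Bb4, Ab4 — each down a 2nd from the last.
Bb4 to Ab4 is down a 2nd.

down a 2nd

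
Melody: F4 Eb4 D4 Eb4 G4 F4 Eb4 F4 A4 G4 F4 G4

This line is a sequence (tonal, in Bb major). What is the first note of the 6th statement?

D5

Unit = 4 notes; the statements start on F4, G4, A4, moving up a 2nd each time.
Continuing: Bb4 → C5 → D5. Statement 6 starts on D5.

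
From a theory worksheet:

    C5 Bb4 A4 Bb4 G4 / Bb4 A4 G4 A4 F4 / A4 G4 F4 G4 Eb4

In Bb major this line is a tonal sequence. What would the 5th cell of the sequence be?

F4 Eb4 D4 Eb4 C4

The 5-note cells begin on C5, Bb4, A4 — each down a 2nd from the last.
Continuing the starts: G4 → F4.
So cell 5 is F4 Eb4 D4 Eb4 C4.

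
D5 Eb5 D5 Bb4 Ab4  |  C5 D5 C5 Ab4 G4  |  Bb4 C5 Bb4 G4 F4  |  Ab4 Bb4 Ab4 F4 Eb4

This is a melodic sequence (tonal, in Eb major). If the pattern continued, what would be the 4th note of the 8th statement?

Bb3

The unit is 5 notes. Position-4 pitches of the 4 shown cells: Bb4, Ab4, G4, F4.
Each moves down a 2nd. Continuing: Eb4 → D4 → C4 → Bb3.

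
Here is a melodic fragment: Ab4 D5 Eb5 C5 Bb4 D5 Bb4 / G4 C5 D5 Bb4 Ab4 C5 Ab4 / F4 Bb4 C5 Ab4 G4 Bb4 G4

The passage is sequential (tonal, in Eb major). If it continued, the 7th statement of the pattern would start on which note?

Bb3

The 7-note cells begin on Ab4, G4, F4 — each down a 2nd from the last.
Extending the heads down a 2nd: Eb4 → D4 → C4 → Bb3.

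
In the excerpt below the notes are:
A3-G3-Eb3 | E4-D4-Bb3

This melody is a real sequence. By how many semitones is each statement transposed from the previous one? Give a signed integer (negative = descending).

7

The 3-note cells begin on A3, E4 — each up a 5th from the last.
A3 to E4 spans +7 semitones.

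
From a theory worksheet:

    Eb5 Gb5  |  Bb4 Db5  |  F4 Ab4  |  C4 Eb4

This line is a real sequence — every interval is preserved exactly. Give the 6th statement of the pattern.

The 2-note cells begin on Eb5, Bb4, F4, C4 — each down a 4th from the last.
Carrying on: G3 → D3.
So cell 6 is D3 F3.

D3 F3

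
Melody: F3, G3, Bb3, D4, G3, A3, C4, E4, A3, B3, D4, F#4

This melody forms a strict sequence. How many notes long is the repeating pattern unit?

4

12 notes total. Splitting into 3 groups of 4:
F3 G3 Bb3 D4 | G3 A3 C4 E4 | A3 B3 D4 F#4
That's a consistent up a 2nd shift per cell, and no other grouping gives one.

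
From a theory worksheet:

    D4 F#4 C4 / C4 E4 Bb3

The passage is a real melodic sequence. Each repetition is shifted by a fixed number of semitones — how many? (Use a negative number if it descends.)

Unit = 3 notes; the statements start on D4, C4, moving down a 2nd each time.
D4 to C4 spans -2 semitones.

-2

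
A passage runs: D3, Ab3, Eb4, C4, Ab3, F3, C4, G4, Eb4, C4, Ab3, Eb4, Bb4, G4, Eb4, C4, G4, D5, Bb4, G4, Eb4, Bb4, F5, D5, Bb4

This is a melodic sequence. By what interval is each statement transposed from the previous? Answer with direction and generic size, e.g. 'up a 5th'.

up a 3rd

The 5-note cells begin on D3, F3, Ab3, C4, Eb4 — each up a 3rd from the last.
D3 to F3 is up a 3rd.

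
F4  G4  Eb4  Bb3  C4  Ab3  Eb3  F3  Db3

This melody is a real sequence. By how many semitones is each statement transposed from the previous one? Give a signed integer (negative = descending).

With a 3-note motive the entries are F4, Bb3, Eb3, each down a 5th from the previous.
Counting half-steps from F4 to Bb3: -7.

-7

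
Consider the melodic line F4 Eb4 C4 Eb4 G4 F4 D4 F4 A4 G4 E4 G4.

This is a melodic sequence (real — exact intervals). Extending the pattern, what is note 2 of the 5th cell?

B4

Grouping in 4s, the 2nd note of each cell is Eb4, F4, G4.
Each moves up a 2nd. Continuing: A4 → B4.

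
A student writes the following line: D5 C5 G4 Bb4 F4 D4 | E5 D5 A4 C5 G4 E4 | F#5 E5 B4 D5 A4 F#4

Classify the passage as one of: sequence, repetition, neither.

Each 6-note cell is the previous one transposed up a 2nd.

sequence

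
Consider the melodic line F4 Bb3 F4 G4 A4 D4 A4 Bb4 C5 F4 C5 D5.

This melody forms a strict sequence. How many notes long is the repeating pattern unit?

4

There are 12 notes; a 4-note unit gives 3 cells:
F4 Bb3 F4 G4 | A4 D4 A4 Bb4 | C5 F4 C5 D5
Every group is a transposition up a 3rd of the one before; no shorter unit works.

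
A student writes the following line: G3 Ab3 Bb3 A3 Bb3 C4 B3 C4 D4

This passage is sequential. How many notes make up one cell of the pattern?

9 notes total. Splitting into 3 groups of 3:
G3 Ab3 Bb3 | A3 Bb3 C4 | B3 C4 D4
Each cell is the previous one up a 2nd — so the unit is 3 notes.

3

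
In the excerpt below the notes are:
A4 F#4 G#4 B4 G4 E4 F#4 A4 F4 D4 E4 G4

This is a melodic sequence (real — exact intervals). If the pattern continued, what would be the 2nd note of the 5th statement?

Bb3

Grouping in 4s, the 2nd note of each cell is F#4, E4, D4.
Extending down a 2nd: C4 → Bb3.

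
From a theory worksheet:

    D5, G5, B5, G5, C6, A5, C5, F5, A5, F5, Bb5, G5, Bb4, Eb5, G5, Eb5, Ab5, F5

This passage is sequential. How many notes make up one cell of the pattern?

6

18 notes total. Splitting into 3 groups of 6:
D5 G5 B5 G5 C6 A5 | C5 F5 A5 F5 Bb5 G5 | Bb4 Eb5 G5 Eb5 Ab5 F5
That's a consistent down a 2nd shift per cell, and no other grouping gives one.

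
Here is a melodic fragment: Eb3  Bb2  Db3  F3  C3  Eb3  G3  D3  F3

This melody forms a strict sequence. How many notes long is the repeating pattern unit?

There are 9 notes; a 3-note unit gives 3 cells:
Eb3 Bb2 Db3 | F3 C3 Eb3 | G3 D3 F3
Every group is a transposition up a 2nd of the one before; no shorter unit works.

3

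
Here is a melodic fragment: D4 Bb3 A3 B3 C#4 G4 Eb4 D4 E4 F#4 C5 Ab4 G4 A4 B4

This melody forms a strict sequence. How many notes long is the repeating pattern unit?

Try groups of 5 (3 cells in 15 notes):
D4 Bb3 A3 B3 C#4 | G4 Eb4 D4 E4 F#4 | C5 Ab4 G4 A4 B4
Every group is a transposition up a 4th of the one before; no shorter unit works.

5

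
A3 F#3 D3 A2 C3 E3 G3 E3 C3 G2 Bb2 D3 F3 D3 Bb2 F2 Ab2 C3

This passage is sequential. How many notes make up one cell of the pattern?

6

Try groups of 6 (3 cells in 18 notes):
A3 F#3 D3 A2 C3 E3 | G3 E3 C3 G2 Bb2 D3 | F3 D3 Bb2 F2 Ab2 C3
That's a consistent down a 2nd shift per cell, and no other grouping gives one.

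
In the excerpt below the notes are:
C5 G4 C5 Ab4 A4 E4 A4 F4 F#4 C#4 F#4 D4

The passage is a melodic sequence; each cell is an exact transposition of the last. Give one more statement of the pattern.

Unit = 4 notes; the statements start on C5, A4, F#4, moving down a 3rd each time.
So cell 4 is D#4 A#3 D#4 B3.

D#4 A#3 D#4 B3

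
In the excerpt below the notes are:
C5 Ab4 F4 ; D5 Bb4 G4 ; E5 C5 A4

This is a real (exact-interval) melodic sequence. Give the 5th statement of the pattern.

G#5 E5 C#5

The 3-note cells begin on C5, D5, E5 — each up a 2nd from the last.
Continuing the starts: F#5 → G#5.
From G#5 the exact shape gives G#5 E5 C#5.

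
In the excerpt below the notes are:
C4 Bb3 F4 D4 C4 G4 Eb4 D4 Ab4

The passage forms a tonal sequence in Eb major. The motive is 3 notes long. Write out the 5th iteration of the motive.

G4 F4 C5

Taking 3-note groups, the heads are C4, D4, Eb4: the pattern moves up a 2nd.
Carrying on: F4 → G4.
So cell 5 is G4 F4 C5.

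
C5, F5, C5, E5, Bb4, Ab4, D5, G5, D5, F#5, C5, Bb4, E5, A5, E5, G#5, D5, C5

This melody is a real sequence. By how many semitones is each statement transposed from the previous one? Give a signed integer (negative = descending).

With a 6-note motive the entries are C5, D5, E5, each up a 2nd from the previous.
C5 to D5 spans +2 semitones.

2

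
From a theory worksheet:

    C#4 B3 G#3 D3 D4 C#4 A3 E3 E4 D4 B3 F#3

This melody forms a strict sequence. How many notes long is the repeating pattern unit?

12 notes total. Splitting into 3 groups of 4:
C#4 B3 G#3 D3 | D4 C#4 A3 E3 | E4 D4 B3 F#3
Every group is a transposition up a 2nd of the one before; no shorter unit works.

4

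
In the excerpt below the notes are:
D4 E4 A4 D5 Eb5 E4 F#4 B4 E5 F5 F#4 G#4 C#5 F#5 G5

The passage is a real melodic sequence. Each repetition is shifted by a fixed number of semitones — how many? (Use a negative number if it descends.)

2

Unit = 5 notes; the statements start on D4, E4, F#4, moving up a 2nd each time.
D4 to E4 spans +2 semitones.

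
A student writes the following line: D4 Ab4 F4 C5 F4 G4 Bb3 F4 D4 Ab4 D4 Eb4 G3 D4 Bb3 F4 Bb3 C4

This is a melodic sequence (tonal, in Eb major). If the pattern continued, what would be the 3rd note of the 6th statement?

C3

With 6-note cells, note 3 of each statement runs F4, D4, Bb3.
Extending down a 3rd: G3 → Eb3 → C3.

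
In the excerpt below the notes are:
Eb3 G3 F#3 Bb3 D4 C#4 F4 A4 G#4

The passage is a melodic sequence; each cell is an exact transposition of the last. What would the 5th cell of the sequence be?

Taking 3-note groups, the heads are Eb3, Bb3, F4: the pattern moves up a 5th.
Extending up a 5th: C5 → G5.
From G5 the exact shape gives G5 B5 A#5.

G5 B5 A#5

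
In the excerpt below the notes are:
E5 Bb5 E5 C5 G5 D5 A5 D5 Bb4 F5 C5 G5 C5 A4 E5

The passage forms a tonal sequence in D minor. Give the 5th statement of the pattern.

Unit = 5 notes; the statements start on E5, D5, C5, moving down a 2nd each time.
Carrying on: Bb4 → A4.
Statement 5 starts on A4 and keeps the same diatonic contour: A4 E5 A4 F4 C5.

A4 E5 A4 F4 C5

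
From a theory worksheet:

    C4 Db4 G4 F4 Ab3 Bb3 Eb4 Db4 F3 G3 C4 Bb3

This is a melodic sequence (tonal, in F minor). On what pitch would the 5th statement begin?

Bb2

Unit = 4 notes; the statements start on C4, Ab3, F3, moving down a 3rd each time.
Continuing: Db3 → Bb2. Statement 5 starts on Bb2.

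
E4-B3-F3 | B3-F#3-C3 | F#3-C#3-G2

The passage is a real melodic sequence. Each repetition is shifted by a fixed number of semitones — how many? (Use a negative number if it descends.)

-5

The 3-note cells begin on E4, B3, F#3 — each down a 4th from the last.
Counting half-steps from E4 to B3: -5.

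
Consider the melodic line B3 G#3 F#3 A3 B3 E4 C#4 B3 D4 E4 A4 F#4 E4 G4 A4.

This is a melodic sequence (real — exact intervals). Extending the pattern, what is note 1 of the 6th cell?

C6

The unit is 5 notes. Position-1 pitches of the 3 shown cells: B3, E4, A4.
Each moves up a 4th. Continuing: D5 → G5 → C6.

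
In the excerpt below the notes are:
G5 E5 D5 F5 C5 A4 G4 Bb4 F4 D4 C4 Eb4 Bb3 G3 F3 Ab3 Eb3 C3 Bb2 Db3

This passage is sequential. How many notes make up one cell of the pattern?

4

There are 20 notes; a 4-note unit gives 5 cells:
G5 E5 D5 F5 | C5 A4 G4 Bb4 | F4 D4 C4 Eb4 | Bb3 G3 F3 Ab3 | Eb3 C3 Bb2 Db3
That's a consistent down a 5th shift per cell, and no other grouping gives one.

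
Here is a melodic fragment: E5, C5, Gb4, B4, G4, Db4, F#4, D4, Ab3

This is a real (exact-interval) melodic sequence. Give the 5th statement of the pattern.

G#3 E3 Bb2

Unit = 3 notes; the statements start on E5, B4, F#4, moving down a 4th each time.
Extending down a 4th: C#4 → G#3.
From G#3 the exact shape gives G#3 E3 Bb2.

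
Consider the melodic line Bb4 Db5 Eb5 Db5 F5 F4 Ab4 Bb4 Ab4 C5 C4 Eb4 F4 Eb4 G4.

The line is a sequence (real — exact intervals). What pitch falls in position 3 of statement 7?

A2

Grouping in 5s, the 3rd note of each cell is Eb5, Bb4, F4.
Each moves down a 4th. Continuing: C4 → G3 → D3 → A2.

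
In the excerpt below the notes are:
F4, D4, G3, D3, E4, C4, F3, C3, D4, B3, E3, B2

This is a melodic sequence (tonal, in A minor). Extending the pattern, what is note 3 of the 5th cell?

C3

Grouping in 4s, the 3rd note of each cell is G3, F3, E3.
Each moves down a 2nd. Continuing: D3 → C3.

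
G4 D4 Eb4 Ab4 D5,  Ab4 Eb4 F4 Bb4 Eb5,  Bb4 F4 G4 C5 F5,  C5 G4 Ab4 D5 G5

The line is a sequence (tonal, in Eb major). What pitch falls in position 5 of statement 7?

The unit is 5 notes. Position-5 pitches of the 4 shown cells: D5, Eb5, F5, G5.
Carrying that up a 2nd forward: Ab5 → Bb5 → C6.

C6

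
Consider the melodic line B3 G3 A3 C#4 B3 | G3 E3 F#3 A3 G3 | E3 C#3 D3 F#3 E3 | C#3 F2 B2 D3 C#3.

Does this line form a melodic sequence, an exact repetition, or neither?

Note 2 of cell 4 is F2; if this were a sequence it would be A2. No unit length gives a consistent transposition pattern.

neither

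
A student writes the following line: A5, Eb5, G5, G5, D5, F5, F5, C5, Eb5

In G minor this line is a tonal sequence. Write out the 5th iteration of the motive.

D5 A4 C5

With a 3-note motive the entries are A5, G5, F5, each down a 2nd from the previous.
Continuing the starts: Eb5 → D5.
Statement 5 starts on D5 and keeps the same diatonic contour: D5 A4 C5.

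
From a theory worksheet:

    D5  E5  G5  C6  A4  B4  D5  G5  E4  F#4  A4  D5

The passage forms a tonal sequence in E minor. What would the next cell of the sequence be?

Taking 4-note groups, the heads are D5, A4, E4: the pattern moves down a 4th.
So cell 4 is B3 C4 E4 A4.

B3 C4 E4 A4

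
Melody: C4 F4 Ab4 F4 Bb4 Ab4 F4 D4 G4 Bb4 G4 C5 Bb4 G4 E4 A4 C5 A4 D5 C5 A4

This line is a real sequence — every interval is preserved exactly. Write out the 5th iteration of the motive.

Unit = 7 notes; the statements start on C4, D4, E4, moving up a 2nd each time.
Carrying on: F#4 → G#4.
So cell 5 is G#4 C#5 E5 C#5 F#5 E5 C#5.

G#4 C#5 E5 C#5 F#5 E5 C#5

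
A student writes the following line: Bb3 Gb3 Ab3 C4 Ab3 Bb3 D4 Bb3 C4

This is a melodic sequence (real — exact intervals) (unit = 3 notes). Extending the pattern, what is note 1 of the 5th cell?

F#4

The unit is 3 notes. Position-1 pitches of the 3 shown cells: Bb3, C4, D4.
Carrying that up a 2nd forward: E4 → F#4.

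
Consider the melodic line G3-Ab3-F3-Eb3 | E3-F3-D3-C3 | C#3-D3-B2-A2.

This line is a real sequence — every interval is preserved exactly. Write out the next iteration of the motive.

Taking 4-note groups, the heads are G3, E3, C#3: the pattern moves down a 3rd.
From A#2 the exact shape gives A#2 B2 G#2 F#2.

A#2 B2 G#2 F#2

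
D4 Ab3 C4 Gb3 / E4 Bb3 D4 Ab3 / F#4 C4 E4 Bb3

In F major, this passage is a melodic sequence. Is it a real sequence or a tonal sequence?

Each cell has the same semitone pattern (-6, 4, -6) — intervals are preserved exactly.
And Ab3 lies outside F major, so the sequence is real rather than tonal.

real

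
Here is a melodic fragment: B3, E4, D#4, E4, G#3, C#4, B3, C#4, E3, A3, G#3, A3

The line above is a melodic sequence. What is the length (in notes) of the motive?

12 notes total. Splitting into 3 groups of 4:
B3 E4 D#4 E4 | G#3 C#4 B3 C#4 | E3 A3 G#3 A3
Each cell is the previous one down a 3rd — so the unit is 4 notes.

4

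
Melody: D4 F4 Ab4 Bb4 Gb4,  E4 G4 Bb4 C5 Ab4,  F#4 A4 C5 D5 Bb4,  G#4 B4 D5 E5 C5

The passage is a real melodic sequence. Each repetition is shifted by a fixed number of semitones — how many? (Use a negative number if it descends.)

2

Unit = 5 notes; the statements start on D4, E4, F#4, G#4, moving up a 2nd each time.
D4 to E4 spans +2 semitones.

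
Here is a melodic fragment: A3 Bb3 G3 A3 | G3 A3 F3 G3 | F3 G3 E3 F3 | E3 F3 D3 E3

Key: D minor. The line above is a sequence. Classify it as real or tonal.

Every note is diatonic to D minor.
Cell 1 has +1 semitones from note 1 to 2, but cell 2 has +2 — the interval quality changes while the contour stays the same, which is the hallmark of a tonal sequence.

tonal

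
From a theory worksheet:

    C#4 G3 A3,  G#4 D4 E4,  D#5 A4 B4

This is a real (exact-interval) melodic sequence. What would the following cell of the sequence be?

A#5 E5 F#5

The 3-note cells begin on C#4, G#4, D#5 — each up a 5th from the last.
From A#5 the exact shape gives A#5 E5 F#5.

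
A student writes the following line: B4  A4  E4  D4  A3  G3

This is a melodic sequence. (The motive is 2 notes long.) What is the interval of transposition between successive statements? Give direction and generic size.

down a 5th

The 2-note cells begin on B4, E4, A3 — each down a 5th from the last.
From B4 to E4: down a 5th.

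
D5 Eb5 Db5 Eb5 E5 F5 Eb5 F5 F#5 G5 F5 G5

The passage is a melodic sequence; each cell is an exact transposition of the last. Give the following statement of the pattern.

G#5 A5 G5 A5

Taking 4-note groups, the heads are D5, E5, F#5: the pattern moves up a 2nd.
From G#5 the exact shape gives G#5 A5 G5 A5.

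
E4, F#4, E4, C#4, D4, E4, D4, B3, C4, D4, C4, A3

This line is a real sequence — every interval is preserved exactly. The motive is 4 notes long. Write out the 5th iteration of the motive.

Taking 4-note groups, the heads are E4, D4, C4: the pattern moves down a 2nd.
Extending down a 2nd: Bb3 → Ab3.
So cell 5 is Ab3 Bb3 Ab3 F3.

Ab3 Bb3 Ab3 F3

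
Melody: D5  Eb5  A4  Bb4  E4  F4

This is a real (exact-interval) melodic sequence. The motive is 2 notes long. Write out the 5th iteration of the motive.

Taking 2-note groups, the heads are D5, A4, E4: the pattern moves down a 4th.
Carrying on: B3 → F#3.
Statement 5 starts on F#3 and keeps the same exact contour: F#3 G3.

F#3 G3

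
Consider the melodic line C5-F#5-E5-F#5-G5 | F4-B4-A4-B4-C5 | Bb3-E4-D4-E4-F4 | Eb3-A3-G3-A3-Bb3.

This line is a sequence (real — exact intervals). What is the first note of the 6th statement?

Db2

With a 5-note motive the entries are C5, F4, Bb3, Eb3, each down a 5th from the previous.
Extending the heads down a 5th: Ab2 → Db2.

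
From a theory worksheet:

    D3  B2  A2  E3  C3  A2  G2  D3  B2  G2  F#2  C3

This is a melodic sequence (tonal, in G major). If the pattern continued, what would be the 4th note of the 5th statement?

Grouping in 4s, the 4th note of each cell is E3, D3, C3.
Carrying that down a 2nd forward: B2 → A2.

A2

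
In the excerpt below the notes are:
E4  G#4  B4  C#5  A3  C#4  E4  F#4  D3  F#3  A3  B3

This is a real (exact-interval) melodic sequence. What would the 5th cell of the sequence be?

With a 4-note motive the entries are E4, A3, D3, each down a 5th from the previous.
Continuing the starts: G2 → C2.
So cell 5 is C2 E2 G2 A2.

C2 E2 G2 A2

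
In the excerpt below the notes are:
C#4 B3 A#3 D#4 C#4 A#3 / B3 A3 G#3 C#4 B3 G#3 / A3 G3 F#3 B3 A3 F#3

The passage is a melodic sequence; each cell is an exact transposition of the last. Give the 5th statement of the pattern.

Taking 6-note groups, the heads are C#4, B3, A3: the pattern moves down a 2nd.
Carrying on: G3 → F3.
Statement 5 starts on F3 and keeps the same exact contour: F3 Eb3 D3 G3 F3 D3.

F3 Eb3 D3 G3 F3 D3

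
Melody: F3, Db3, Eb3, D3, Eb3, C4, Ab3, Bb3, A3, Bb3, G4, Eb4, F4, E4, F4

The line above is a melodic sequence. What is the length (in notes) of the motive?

Try groups of 5 (3 cells in 15 notes):
F3 Db3 Eb3 D3 Eb3 | C4 Ab3 Bb3 A3 Bb3 | G4 Eb4 F4 E4 F4
Each cell is the previous one up a 5th — so the unit is 5 notes.

5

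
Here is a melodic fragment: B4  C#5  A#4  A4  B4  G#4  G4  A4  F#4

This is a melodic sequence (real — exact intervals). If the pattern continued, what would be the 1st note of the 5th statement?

With 3-note cells, note 1 of each statement runs B4, A4, G4.
Each moves down a 2nd. Continuing: F4 → Eb4.

Eb4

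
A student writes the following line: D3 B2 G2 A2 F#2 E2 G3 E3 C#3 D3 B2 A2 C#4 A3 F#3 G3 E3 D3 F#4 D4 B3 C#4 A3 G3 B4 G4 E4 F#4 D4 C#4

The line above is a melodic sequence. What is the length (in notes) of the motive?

30 notes total. Splitting into 5 groups of 6:
D3 B2 G2 A2 F#2 E2 | G3 E3 C#3 D3 B2 A2 | C#4 A3 F#3 G3 E3 D3 | F#4 D4 B3 C#4 A3 G3 | B4 G4 E4 F#4 D4 C#4
Every group is a transposition up a 4th of the one before; no shorter unit works.

6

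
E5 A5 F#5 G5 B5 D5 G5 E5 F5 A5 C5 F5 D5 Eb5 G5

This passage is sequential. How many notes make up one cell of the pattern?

There are 15 notes; a 5-note unit gives 3 cells:
E5 A5 F#5 G5 B5 | D5 G5 E5 F5 A5 | C5 F5 D5 Eb5 G5
That's a consistent down a 2nd shift per cell, and no other grouping gives one.

5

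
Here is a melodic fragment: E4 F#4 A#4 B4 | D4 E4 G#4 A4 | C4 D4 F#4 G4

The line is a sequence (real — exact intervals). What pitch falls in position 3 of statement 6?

The unit is 4 notes. Position-3 pitches of the 3 shown cells: A#4, G#4, F#4.
Carrying that down a 2nd forward: E4 → D4 → C4.

C4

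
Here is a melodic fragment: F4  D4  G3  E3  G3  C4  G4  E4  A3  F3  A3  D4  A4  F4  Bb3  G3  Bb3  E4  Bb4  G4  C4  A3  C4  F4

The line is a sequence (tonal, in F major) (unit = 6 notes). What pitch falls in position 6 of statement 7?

The unit is 6 notes. Position-6 pitches of the 4 shown cells: C4, D4, E4, F4.
Carrying that up a 2nd forward: G4 → A4 → Bb4.

Bb4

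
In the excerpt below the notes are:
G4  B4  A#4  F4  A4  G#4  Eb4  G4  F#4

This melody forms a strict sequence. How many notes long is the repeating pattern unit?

3

There are 9 notes; a 3-note unit gives 3 cells:
G4 B4 A#4 | F4 A4 G#4 | Eb4 G4 F#4
Every group is a transposition down a 2nd of the one before; no shorter unit works.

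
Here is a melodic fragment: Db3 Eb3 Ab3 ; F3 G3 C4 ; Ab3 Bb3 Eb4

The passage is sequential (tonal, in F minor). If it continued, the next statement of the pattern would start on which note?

C4

Unit = 3 notes; the statements start on Db3, F3, Ab3, moving up a 3rd each time.
The next head, up a 3rd from Ab3, is C4.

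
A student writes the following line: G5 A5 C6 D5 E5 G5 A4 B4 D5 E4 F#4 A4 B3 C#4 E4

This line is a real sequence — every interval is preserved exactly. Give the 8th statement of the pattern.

G#2 A#2 C#3

Taking 3-note groups, the heads are G5, D5, A4, E4, B3: the pattern moves down a 4th.
Carrying on: F#3 → C#3 → G#2.
From G#2 the exact shape gives G#2 A#2 C#3.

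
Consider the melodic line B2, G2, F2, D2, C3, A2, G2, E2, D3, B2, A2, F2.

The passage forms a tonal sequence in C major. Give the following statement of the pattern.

Unit = 4 notes; the statements start on B2, C3, D3, moving up a 2nd each time.
From E3 the diatonic shape gives E3 C3 B2 G2.

E3 C3 B2 G2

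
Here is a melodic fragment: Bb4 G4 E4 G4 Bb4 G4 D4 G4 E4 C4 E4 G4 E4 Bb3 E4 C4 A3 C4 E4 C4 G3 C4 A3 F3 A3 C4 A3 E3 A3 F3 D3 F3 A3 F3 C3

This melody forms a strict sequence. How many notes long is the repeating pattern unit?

Try groups of 7 (5 cells in 35 notes):
Bb4 G4 E4 G4 Bb4 G4 D4 | G4 E4 C4 E4 G4 E4 Bb3 | E4 C4 A3 C4 E4 C4 G3 | C4 A3 F3 A3 C4 A3 E3 | A3 F3 D3 F3 A3 F3 C3
Every group is a transposition down a 3rd of the one before; no shorter unit works.

7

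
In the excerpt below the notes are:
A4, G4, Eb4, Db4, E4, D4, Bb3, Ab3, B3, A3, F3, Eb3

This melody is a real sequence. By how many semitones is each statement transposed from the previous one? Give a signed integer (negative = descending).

-5

Taking 4-note groups, the heads are A4, E4, B3: the pattern moves down a 4th.
Counting half-steps from A4 to E4: -5.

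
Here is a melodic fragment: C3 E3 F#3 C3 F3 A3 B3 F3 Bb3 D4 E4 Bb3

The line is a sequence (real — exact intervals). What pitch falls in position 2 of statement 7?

Bb5

The unit is 4 notes. Position-2 pitches of the 3 shown cells: E3, A3, D4.
Carrying that up a 4th forward: G4 → C5 → F5 → Bb5.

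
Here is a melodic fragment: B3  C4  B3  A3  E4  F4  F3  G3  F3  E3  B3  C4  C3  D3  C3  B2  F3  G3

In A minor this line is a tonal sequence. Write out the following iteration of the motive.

With a 6-note motive the entries are B3, F3, C3, each down a 4th from the previous.
Statement 4 starts on G2 and keeps the same diatonic contour: G2 A2 G2 F2 C3 D3.

G2 A2 G2 F2 C3 D3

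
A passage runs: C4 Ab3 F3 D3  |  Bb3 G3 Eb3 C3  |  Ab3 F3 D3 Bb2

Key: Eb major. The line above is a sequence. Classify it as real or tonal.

tonal

Every note is diatonic to Eb major.
Cell 1 has -4 semitones from note 1 to 2, but cell 2 has -3 — the interval quality changes while the contour stays the same, which is the hallmark of a tonal sequence.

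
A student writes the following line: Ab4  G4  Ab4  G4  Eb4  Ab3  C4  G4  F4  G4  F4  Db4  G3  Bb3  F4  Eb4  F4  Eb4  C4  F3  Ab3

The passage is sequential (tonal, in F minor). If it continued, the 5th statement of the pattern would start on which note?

The 7-note cells begin on Ab4, G4, F4 — each down a 2nd from the last.
Extending the heads down a 2nd: Eb4 → Db4.

Db4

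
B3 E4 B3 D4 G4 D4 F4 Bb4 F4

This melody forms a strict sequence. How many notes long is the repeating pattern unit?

There are 9 notes; a 3-note unit gives 3 cells:
B3 E4 B3 | D4 G4 D4 | F4 Bb4 F4
Each cell is the previous one up a 3rd — so the unit is 3 notes.

3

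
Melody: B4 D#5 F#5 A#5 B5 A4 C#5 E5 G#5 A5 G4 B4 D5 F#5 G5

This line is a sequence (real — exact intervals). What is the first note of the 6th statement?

Unit = 5 notes; the statements start on B4, A4, G4, moving down a 2nd each time.
Continuing: F4 → Eb4 → Db4. Statement 6 starts on Db4.

Db4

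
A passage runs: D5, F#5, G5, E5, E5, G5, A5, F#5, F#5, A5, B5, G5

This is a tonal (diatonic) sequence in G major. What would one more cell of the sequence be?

G5 B5 C6 A5

Unit = 4 notes; the statements start on D5, E5, F#5, moving up a 2nd each time.
From G5 the diatonic shape gives G5 B5 C6 A5.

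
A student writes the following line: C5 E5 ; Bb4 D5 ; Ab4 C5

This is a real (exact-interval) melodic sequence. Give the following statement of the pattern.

The 2-note cells begin on C5, Bb4, Ab4 — each down a 2nd from the last.
Statement 4 starts on Gb4 and keeps the same exact contour: Gb4 Bb4.

Gb4 Bb4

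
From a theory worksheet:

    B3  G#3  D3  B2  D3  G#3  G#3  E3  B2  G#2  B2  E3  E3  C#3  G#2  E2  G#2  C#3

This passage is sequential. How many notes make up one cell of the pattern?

18 notes total. Splitting into 3 groups of 6:
B3 G#3 D3 B2 D3 G#3 | G#3 E3 B2 G#2 B2 E3 | E3 C#3 G#2 E2 G#2 C#3
That's a consistent down a 3rd shift per cell, and no other grouping gives one.

6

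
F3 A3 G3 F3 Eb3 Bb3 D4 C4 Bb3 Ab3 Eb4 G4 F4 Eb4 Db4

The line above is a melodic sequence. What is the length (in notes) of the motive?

5

There are 15 notes; a 5-note unit gives 3 cells:
F3 A3 G3 F3 Eb3 | Bb3 D4 C4 Bb3 Ab3 | Eb4 G4 F4 Eb4 Db4
Every group is a transposition up a 4th of the one before; no shorter unit works.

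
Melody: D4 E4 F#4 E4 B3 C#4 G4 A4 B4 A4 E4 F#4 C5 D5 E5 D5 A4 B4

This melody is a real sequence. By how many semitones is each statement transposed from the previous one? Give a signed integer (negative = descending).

5

The 6-note cells begin on D4, G4, C5 — each up a 4th from the last.
Counting half-steps from D4 to G4: 5.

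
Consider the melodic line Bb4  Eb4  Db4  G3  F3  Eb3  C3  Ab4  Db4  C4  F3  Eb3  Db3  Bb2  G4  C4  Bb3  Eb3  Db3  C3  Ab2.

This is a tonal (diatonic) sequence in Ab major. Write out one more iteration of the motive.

The 7-note cells begin on Bb4, Ab4, G4 — each down a 2nd from the last.
So cell 4 is F4 Bb3 Ab3 Db3 C3 Bb2 G2.

F4 Bb3 Ab3 Db3 C3 Bb2 G2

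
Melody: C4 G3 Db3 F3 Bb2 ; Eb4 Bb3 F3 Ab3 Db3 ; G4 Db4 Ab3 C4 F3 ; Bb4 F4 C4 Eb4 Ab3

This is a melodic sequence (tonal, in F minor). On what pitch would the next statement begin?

Unit = 5 notes; the statements start on C4, Eb4, G4, Bb4, moving up a 3rd each time.
The next head, up a 3rd from Bb4, is Db5.

Db5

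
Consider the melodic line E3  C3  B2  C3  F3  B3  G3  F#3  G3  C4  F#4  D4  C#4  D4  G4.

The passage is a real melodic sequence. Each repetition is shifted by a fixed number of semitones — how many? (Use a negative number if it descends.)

With a 5-note motive the entries are E3, B3, F#4, each up a 5th from the previous.
E3→B3 is 59 − 52 = 7 semitones.

7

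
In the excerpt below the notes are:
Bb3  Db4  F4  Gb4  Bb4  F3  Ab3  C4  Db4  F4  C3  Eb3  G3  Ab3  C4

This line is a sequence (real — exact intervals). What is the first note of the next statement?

G2

With a 5-note motive the entries are Bb3, F3, C3, each down a 4th from the previous.
One more step down a 4th gives G2.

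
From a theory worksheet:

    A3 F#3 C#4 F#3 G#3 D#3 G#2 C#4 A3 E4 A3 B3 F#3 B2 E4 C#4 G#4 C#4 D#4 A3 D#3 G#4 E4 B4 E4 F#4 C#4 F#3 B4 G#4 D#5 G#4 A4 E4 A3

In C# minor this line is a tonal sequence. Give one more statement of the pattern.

D#5 B4 F#5 B4 C#5 G#4 C#4

The 7-note cells begin on A3, C#4, E4, G#4, B4 — each up a 3rd from the last.
From D#5 the diatonic shape gives D#5 B4 F#5 B4 C#5 G#4 C#4.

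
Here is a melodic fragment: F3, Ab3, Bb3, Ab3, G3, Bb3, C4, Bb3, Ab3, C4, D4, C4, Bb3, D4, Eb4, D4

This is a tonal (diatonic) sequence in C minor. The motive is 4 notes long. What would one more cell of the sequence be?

Unit = 4 notes; the statements start on F3, G3, Ab3, Bb3, moving up a 2nd each time.
Statement 5 starts on C4 and keeps the same diatonic contour: C4 Eb4 F4 Eb4.

C4 Eb4 F4 Eb4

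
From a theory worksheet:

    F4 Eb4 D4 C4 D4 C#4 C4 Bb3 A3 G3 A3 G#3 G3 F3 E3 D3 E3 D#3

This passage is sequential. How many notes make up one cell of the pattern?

Try groups of 6 (3 cells in 18 notes):
F4 Eb4 D4 C4 D4 C#4 | C4 Bb3 A3 G3 A3 G#3 | G3 F3 E3 D3 E3 D#3
Each cell is the previous one down a 4th — so the unit is 6 notes.

6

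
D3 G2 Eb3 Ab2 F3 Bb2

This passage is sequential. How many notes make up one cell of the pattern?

Try groups of 2 (3 cells in 6 notes):
D3 G2 | Eb3 Ab2 | F3 Bb2
That's a consistent up a 2nd shift per cell, and no other grouping gives one.

2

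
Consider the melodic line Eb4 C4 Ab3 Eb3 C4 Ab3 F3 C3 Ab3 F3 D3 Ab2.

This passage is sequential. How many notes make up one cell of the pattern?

4

12 notes total. Splitting into 3 groups of 4:
Eb4 C4 Ab3 Eb3 | C4 Ab3 F3 C3 | Ab3 F3 D3 Ab2
Each cell is the previous one down a 3rd — so the unit is 4 notes.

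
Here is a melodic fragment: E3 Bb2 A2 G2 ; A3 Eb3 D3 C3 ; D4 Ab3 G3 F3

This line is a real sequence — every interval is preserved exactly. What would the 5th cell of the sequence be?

C5 Gb4 F4 Eb4

With a 4-note motive the entries are E3, A3, D4, each up a 4th from the previous.
Extending up a 4th: G4 → C5.
So cell 5 is C5 Gb4 F4 Eb4.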